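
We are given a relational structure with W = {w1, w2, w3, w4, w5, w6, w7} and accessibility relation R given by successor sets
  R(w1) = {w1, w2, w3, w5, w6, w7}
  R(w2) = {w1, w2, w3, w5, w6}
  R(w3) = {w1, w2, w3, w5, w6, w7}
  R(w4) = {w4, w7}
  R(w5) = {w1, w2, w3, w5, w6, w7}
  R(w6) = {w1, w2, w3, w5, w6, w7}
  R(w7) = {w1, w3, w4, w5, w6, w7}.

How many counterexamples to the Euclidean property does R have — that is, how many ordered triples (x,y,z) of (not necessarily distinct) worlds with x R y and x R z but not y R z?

Enumerating: (w1,w2,w7), (w1,w7,w2), (w3,w2,w7), (w3,w7,w2), (w5,w2,w7), (w5,w7,w2), (w6,w2,w7), (w6,w7,w2), (w7,w1,w4), (w7,w3,w4), (w7,w4,w1), (w7,w4,w3), (w7,w4,w5), (w7,w4,w6), (w7,w5,w4), (w7,w6,w4).

16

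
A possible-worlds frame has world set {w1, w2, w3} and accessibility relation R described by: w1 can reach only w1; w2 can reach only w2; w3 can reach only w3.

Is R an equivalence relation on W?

Yes

Reflexive: yes — every world is R-related to itself.
Symmetric: yes — every pair in R has its reverse in R.
Transitive: yes — every two-step R-path is closed by a direct edge.
So R is an equivalence relation.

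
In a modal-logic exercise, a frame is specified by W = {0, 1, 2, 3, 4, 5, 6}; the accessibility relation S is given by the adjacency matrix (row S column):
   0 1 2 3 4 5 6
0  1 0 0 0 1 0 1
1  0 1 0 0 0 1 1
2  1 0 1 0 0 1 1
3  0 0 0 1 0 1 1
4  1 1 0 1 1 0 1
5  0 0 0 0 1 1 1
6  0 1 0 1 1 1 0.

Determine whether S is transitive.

Transitive: no — 0 S 4 and 4 S 1, but not 0 S 1.

No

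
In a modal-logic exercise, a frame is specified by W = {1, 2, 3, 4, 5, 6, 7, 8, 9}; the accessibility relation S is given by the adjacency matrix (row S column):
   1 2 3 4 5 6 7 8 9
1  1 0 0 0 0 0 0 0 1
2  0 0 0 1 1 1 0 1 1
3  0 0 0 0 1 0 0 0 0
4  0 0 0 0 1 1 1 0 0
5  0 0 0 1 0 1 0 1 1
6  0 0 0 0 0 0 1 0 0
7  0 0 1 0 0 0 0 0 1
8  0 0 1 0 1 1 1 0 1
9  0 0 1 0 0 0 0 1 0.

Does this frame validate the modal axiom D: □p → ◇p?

Axiom D corresponds to the accessibility relation being serial.
Serial: yes — every world has a successor (e.g. 1 S 1).

Yes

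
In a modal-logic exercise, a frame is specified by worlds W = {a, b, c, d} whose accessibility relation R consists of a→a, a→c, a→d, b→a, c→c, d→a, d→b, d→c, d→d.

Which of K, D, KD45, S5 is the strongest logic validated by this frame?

Serial (axiom D): yes — every world has a successor (e.g. a R a).
Euclidean (axiom 5): no — a R c and a R d, but not c R d.
Transitive (axiom 4): no — a R d and d R b, but not a R b.
Reflexive (axiom T): no — b is not related to itself.
So F validates K, D; KD45 would additionally require R to be Euclidean and transitive. The strongest is D.

D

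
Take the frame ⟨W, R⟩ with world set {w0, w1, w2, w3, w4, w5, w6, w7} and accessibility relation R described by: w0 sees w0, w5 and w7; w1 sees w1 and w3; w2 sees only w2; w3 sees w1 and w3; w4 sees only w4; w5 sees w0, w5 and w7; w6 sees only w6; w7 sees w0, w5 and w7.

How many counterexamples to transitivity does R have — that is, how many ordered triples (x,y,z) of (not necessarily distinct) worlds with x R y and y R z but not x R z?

R is transitive; there are no such tuples.

0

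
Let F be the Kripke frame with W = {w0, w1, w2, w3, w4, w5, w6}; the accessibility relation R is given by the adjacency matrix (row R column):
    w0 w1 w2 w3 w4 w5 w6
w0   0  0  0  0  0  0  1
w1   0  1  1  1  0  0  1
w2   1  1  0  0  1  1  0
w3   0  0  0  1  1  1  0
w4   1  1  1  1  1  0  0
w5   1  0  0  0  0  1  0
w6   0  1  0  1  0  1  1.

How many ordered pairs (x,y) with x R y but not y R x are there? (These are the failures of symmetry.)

10

Enumerating: (w0,w6), (w1,w3), (w2,w0), (w2,w5), (w3,w5), (w4,w0), (w4,w1), (w5,w0), (w6,w3), (w6,w5).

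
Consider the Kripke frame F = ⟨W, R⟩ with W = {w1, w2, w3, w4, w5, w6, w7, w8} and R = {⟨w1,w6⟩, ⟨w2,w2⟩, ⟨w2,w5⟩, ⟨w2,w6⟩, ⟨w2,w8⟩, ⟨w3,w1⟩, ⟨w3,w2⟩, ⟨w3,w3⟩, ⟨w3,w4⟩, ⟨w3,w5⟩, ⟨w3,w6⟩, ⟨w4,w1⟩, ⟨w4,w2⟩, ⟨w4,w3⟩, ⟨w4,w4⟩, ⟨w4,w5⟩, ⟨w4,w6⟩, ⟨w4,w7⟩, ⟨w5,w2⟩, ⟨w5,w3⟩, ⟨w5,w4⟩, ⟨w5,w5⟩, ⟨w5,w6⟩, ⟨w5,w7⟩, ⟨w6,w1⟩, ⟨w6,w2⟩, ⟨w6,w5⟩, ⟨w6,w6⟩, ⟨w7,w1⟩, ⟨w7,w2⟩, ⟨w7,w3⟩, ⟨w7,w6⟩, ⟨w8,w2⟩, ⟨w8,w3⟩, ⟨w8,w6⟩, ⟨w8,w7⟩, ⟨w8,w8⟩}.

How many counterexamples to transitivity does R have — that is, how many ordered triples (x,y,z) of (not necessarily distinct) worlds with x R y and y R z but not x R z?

Enumerating: (w1,w6,w1), (w1,w6,w2), (w1,w6,w5), (w2,w5,w3), (w2,w5,w4), (w2,w5,w7), (w2,w6,w1), (w2,w8,w3), (w2,w8,w7), (w3,w2,w8), (w3,w4,w7), (w3,w5,w7), … and 22 more.
Total: 34.

34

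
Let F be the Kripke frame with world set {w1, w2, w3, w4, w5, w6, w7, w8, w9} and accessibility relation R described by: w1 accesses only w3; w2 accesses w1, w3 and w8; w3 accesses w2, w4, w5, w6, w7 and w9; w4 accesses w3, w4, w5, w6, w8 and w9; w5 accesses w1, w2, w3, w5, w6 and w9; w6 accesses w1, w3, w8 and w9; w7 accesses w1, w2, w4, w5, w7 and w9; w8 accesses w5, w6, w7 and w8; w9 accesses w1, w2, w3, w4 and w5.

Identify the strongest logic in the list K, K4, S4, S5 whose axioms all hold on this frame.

Transitive (axiom 4): no — w1 R w3 and w3 R w2, but not w1 R w2.
Reflexive (axiom T): no — w1 is not related to itself.
Euclidean (axiom 5): no — w2 R w1 and w2 R w8, but not w1 R w8.
So F validates K; K4 would additionally require R to be transitive. The strongest is K.

K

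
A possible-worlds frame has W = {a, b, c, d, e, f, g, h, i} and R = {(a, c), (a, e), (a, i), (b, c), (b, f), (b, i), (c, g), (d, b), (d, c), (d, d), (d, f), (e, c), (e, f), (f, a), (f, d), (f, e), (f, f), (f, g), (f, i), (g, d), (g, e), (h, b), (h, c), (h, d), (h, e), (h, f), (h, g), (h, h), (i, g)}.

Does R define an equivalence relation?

No

Reflexive: no — a is not related to itself.
Symmetric: no — a R c but not c R a.
Transitive: no — a R c and c R g, but not a R g.
So R is not an equivalence relation.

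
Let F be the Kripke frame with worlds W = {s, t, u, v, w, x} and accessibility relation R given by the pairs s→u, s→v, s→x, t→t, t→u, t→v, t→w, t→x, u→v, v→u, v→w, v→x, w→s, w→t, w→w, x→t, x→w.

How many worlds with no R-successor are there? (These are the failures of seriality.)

0

R is serial; there are no such worlds.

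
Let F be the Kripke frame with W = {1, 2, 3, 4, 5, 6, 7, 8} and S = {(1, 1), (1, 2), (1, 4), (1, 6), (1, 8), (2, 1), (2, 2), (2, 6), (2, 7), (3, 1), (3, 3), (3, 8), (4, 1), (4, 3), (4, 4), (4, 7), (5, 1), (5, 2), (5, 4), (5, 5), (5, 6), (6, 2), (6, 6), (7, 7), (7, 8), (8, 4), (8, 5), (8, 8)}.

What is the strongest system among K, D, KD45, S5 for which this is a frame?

D

Serial (axiom D): yes — every world has a successor (e.g. 1 S 1).
Euclidean (axiom 5): no — 1 S 2 and 1 S 4, but not 2 S 4.
Transitive (axiom 4): no — 1 S 2 and 2 S 7, but not 1 S 7.
Reflexive (axiom T): yes — every world is S-related to itself.
So F validates K, D; KD45 would additionally require S to be Euclidean and transitive. The strongest is D.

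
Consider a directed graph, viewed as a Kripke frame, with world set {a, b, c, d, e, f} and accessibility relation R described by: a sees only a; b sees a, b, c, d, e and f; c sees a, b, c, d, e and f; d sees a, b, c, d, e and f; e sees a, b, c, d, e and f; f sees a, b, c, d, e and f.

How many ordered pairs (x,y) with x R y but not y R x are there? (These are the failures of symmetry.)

5

Enumerating: (b,a), (c,a), (d,a), (e,a), (f,a).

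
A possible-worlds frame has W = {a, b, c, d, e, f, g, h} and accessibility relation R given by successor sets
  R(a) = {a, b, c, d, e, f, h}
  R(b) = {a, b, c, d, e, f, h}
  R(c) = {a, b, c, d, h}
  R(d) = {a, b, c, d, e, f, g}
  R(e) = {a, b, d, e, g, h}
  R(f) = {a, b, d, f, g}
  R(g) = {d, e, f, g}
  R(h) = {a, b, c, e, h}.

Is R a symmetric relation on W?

Symmetric: yes — every pair in R has its reverse in R.

Yes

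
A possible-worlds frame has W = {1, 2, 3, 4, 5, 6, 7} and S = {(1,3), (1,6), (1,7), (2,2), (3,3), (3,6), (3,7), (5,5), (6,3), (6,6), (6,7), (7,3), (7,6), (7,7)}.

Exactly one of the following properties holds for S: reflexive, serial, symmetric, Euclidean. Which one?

Reflexive: no — 1 is not related to itself.
Serial: no — 4 has no S-successor.
Symmetric: no — 1 S 3 but not 3 S 1.
Euclidean: yes — any two successors of a common world are S-related.
Only Euclidean holds.

Euclidean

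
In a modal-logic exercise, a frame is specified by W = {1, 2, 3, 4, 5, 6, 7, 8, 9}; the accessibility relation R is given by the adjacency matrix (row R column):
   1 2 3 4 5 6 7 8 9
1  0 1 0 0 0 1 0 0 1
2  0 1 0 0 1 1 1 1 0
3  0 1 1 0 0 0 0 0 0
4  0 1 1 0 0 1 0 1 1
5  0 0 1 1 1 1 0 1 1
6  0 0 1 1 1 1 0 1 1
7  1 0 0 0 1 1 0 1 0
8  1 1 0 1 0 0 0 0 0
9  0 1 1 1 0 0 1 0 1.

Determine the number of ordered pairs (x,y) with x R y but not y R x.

24

Enumerating: (1,2), (1,6), (1,9), (2,5), (2,6), (2,7), (3,2), (4,2), (4,3), (5,3), (5,4), (5,8), … and 12 more.
Total: 24.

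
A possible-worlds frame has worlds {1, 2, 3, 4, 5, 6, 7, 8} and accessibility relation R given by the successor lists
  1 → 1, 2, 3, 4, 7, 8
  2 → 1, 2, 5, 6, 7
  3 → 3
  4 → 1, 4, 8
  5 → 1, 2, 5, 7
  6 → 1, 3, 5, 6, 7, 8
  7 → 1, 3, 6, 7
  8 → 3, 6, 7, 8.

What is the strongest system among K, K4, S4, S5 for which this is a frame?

K

Transitive (axiom 4): no — 1 R 2 and 2 R 5, but not 1 R 5.
Reflexive (axiom T): yes — every world is R-related to itself.
Euclidean (axiom 5): no — 1 R 2 and 1 R 3, but not 2 R 3.
So F validates K; K4 would additionally require R to be transitive. The strongest is K.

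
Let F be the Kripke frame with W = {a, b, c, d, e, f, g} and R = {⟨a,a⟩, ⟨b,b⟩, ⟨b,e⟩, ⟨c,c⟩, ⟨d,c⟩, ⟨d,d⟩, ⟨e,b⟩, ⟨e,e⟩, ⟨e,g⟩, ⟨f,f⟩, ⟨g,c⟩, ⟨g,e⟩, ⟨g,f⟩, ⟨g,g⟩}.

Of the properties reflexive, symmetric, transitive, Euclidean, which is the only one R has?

Reflexive: yes — every world is R-related to itself.
Symmetric: no — d R c but not c R d.
Transitive: no — b R e and e R g, but not b R g.
Euclidean: no — e R b and e R g, but not b R g.
Only reflexive holds.

reflexive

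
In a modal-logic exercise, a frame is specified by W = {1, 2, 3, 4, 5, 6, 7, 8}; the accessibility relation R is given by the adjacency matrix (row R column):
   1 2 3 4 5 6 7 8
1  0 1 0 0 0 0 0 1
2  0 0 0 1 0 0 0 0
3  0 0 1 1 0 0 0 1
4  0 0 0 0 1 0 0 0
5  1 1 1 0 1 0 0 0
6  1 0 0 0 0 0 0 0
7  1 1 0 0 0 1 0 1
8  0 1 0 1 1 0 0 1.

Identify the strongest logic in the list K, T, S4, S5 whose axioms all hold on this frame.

Reflexive (axiom T): no — 1 is not related to itself.
Transitive (axiom 4): no — 1 R 2 and 2 R 4, but not 1 R 4.
Euclidean (axiom 5): no — 1 R 2 and 1 R 8, but not 2 R 8.
So F validates K; T would additionally require R to be reflexive. The strongest is K.

K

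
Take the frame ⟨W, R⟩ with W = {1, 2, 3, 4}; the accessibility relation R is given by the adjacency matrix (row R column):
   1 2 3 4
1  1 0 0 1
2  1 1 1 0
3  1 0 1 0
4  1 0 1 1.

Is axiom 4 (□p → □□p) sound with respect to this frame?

No

Axiom 4 corresponds to the accessibility relation being transitive.
Transitive: no — 1 R 4 and 4 R 3, but not 1 R 3.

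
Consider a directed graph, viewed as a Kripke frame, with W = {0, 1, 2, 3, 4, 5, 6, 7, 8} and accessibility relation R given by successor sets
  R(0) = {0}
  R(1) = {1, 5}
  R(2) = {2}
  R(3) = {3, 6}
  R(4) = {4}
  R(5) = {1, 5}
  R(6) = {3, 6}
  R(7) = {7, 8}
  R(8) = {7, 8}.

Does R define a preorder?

Reflexive: yes — every world is R-related to itself.
Transitive: yes — every two-step R-path is closed by a direct edge.
So R is a preorder.

Yes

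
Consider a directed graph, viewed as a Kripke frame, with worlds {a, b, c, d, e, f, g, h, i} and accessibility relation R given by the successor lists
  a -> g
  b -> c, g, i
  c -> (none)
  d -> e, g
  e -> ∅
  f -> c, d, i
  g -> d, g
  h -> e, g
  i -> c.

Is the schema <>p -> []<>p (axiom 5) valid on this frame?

The schema 5 characterises exactly the Euclidean frames.
Euclidean: no — b R c and b R g, but not c R g.

No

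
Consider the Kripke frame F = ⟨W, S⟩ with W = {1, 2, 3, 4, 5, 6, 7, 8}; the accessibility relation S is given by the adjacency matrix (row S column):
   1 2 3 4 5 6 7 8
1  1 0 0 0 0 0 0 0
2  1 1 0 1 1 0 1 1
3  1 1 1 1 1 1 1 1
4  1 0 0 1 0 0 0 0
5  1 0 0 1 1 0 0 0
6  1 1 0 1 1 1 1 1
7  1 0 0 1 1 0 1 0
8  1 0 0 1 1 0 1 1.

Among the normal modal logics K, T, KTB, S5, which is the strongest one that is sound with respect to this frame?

Reflexive (axiom T): yes — every world is S-related to itself.
Symmetric (axiom B): no — 2 S 1 but not 1 S 2.
Euclidean (axiom 5): no — 2 S 1 and 2 S 4, but not 1 S 4.
So F validates K, T; KTB would additionally require S to be symmetric. The strongest is T.

T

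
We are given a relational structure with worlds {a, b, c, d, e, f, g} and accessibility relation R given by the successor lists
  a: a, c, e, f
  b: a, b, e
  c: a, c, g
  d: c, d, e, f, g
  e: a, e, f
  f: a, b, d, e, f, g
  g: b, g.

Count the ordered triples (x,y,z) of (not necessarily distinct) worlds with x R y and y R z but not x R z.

23

Enumerating: (a,c,g), (a,f,b), (a,f,d), (a,f,g), (b,a,c), (b,a,f), (b,e,f), (c,a,e), (c,a,f), (c,g,b), (d,c,a), (d,e,a), … and 11 more.
Total: 23.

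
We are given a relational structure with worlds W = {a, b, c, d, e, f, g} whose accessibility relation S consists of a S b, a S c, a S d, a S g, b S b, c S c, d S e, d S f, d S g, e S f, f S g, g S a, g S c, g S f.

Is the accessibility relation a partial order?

Reflexive: no — a is not related to itself.
Transitive: no — a S d and d S e, but not a S e.
Antisymmetric: no — a S g and g S a with a ≠ g.
So S is not a partial order.

No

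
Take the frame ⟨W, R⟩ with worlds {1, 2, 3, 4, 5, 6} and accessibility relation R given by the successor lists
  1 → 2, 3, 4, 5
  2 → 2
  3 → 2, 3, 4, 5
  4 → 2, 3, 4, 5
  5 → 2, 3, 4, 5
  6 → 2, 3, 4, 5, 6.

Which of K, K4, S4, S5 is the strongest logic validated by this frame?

Transitive (axiom 4): yes — every two-step R-path is closed by a direct edge.
Reflexive (axiom T): no — 1 is not related to itself.
Euclidean (axiom 5): no — 1 R 2 and 1 R 3, but not 2 R 3.
So F validates K, K4; S4 would additionally require R to be reflexive. The strongest is K4.

K4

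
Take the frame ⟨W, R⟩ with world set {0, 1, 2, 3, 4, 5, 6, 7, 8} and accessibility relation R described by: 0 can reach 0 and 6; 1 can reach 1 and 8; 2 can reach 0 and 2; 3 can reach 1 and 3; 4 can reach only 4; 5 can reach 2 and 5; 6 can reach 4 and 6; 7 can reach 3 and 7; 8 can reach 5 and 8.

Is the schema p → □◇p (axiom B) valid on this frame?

Axiom B corresponds to the accessibility relation being symmetric.
Symmetric: no — 0 R 6 but not 6 R 0.

No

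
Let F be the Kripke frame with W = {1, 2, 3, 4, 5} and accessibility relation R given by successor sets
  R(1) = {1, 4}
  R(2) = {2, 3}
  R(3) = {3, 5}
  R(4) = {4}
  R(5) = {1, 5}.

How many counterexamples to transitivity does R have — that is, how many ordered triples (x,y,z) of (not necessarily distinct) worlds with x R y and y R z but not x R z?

3

Enumerating: (2,3,5), (3,5,1), (5,1,4).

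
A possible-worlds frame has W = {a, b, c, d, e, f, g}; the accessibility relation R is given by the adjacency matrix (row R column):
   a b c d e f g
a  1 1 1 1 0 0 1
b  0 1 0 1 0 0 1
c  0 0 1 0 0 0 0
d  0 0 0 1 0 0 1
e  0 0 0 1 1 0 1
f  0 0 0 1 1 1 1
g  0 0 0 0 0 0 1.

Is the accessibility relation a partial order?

Yes

Reflexive: yes — every world is R-related to itself.
Transitive: yes — every two-step R-path is closed by a direct edge.
Antisymmetric: yes — no distinct pair is related both ways.
So R is a partial order.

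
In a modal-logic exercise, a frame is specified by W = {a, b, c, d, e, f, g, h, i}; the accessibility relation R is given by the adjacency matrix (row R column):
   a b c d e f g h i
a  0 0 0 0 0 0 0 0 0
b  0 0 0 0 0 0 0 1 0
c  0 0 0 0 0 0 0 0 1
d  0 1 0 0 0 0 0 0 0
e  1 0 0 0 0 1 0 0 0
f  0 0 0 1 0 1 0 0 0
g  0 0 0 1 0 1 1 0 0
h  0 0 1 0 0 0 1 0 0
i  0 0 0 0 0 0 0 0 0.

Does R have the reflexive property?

Reflexive: no — a is not related to itself.

No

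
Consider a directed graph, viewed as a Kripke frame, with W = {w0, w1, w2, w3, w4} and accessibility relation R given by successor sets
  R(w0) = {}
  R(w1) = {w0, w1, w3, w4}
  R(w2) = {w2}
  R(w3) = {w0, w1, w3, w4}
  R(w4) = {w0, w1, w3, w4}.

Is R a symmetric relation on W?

No

Symmetric: no — w1 R w0 but not w0 R w1.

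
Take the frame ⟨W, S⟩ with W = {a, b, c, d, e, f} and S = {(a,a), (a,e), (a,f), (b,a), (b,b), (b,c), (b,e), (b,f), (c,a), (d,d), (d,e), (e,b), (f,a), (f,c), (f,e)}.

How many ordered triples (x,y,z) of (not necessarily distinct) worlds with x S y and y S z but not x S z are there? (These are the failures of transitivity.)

Enumerating: (a,e,b), (a,f,c), (c,a,e), (c,a,f), (d,e,b), (e,b,a), (e,b,c), (e,b,e), (e,b,f), (f,a,f), (f,e,b).

11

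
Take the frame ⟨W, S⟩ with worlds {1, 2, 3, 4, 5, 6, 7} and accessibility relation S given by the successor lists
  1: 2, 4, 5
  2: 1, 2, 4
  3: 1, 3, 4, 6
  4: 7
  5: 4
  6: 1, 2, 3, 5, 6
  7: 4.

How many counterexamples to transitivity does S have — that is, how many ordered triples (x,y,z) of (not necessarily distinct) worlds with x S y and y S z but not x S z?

16

Enumerating: (1,2,1), (1,4,7), (2,1,5), (2,4,7), (3,1,2), (3,1,5), (3,4,7), (3,6,2), (3,6,5), (4,7,4), (5,4,7), (6,1,4), (6,2,4), (6,3,4), (6,5,4), (7,4,7).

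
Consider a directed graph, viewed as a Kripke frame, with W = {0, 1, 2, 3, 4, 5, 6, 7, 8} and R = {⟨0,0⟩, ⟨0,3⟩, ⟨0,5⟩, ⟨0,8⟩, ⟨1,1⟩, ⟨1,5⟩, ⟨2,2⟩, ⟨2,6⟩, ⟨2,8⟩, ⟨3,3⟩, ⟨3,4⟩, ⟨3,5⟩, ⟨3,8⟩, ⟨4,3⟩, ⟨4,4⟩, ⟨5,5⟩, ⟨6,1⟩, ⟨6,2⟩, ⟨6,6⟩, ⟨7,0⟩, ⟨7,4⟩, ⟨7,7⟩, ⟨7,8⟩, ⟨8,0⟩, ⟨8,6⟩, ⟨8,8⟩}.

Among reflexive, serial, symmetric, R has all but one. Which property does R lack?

Reflexive: yes — every world is R-related to itself.
Serial: yes — every world has a successor (e.g. 0 R 0).
Symmetric: no — 0 R 3 but not 3 R 0.
Only symmetric fails.

symmetric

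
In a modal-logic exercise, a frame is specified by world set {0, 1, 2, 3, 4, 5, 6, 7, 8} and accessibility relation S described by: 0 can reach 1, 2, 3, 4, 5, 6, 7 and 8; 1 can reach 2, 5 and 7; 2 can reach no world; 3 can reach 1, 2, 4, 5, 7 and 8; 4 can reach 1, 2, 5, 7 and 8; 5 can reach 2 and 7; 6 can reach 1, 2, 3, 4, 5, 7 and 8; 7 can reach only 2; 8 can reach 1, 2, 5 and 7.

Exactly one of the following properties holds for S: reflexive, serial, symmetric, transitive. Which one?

Reflexive: no — 0 is not related to itself.
Serial: no — 2 has no S-successor.
Symmetric: no — 0 S 1 but not 1 S 0.
Transitive: yes — every two-step S-path is closed by a direct edge.
Only transitive holds.

transitive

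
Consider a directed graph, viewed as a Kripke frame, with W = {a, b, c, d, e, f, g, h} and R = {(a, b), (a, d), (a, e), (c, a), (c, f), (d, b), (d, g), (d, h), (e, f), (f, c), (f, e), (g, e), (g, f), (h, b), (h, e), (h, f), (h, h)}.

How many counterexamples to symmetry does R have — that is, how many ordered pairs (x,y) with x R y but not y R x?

Enumerating: (a,b), (a,d), (a,e), (c,a), (d,b), (d,g), (d,h), (g,e), (g,f), (h,b), (h,e), (h,f).

12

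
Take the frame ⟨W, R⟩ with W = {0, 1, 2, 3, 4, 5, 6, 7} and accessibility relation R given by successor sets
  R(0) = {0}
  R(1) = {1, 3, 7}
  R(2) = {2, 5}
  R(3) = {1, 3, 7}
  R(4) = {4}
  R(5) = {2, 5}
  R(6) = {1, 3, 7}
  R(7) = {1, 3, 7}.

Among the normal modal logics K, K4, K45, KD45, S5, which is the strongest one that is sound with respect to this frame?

Transitive (axiom 4): yes — every two-step R-path is closed by a direct edge.
Euclidean (axiom 5): yes — any two successors of a common world are R-related.
Serial (axiom D): yes — every world has a successor (e.g. 0 R 0).
Reflexive (axiom T): no — 6 is not related to itself.
So F validates K, K4, K45, KD45; S5 would additionally require R to be reflexive. The strongest is KD45.

KD45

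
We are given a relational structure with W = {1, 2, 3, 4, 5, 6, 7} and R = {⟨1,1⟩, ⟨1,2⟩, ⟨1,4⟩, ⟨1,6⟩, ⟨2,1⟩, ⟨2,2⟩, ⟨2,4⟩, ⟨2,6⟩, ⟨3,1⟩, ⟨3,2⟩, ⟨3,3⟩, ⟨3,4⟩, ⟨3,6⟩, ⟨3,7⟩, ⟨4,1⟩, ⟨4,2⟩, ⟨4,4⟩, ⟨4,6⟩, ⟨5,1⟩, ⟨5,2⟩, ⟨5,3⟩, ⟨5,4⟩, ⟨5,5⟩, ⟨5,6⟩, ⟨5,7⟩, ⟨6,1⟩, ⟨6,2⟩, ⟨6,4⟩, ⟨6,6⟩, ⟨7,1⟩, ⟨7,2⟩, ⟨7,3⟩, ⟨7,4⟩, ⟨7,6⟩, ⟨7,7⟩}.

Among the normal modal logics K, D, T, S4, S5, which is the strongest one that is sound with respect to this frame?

Serial (axiom D): yes — every world has a successor (e.g. 1 R 1).
Reflexive (axiom T): yes — every world is R-related to itself.
Transitive (axiom 4): yes — every two-step R-path is closed by a direct edge.
Euclidean (axiom 5): no — 3 R 1 and 3 R 7, but not 1 R 7.
So F validates K, D, T, S4; S5 would additionally require R to be Euclidean. The strongest is S4.

S4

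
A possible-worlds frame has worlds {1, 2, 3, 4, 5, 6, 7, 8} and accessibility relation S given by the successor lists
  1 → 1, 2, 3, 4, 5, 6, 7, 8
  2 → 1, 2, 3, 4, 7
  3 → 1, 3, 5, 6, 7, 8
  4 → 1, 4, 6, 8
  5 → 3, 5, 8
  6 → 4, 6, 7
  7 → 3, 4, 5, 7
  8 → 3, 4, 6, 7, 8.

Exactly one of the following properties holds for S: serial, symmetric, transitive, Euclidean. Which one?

Serial: yes — every world has a successor (e.g. 1 S 1).
Symmetric: no — 1 S 5 but not 5 S 1.
Transitive: no — 2 S 1 and 1 S 5, but not 2 S 5.
Euclidean: no — 1 S 2 and 1 S 5, but not 2 S 5.
Only serial holds.

serial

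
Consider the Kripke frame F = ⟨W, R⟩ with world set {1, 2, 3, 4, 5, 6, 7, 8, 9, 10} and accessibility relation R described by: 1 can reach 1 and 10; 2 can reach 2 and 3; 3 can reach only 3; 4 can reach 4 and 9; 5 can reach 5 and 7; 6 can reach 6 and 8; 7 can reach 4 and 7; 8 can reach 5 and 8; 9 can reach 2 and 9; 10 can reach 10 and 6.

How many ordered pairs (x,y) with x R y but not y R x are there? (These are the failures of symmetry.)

Enumerating: (1,10), (10,6), (2,3), (4,9), (5,7), (6,8), (7,4), (8,5), (9,2).

9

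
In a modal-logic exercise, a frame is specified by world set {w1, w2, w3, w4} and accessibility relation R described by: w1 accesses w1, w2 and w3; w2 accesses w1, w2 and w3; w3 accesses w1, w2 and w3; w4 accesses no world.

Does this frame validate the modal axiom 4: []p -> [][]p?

Yes

By correspondence theory, 4 is valid on a frame iff R is transitive.
Transitive: yes — every two-step R-path is closed by a direct edge.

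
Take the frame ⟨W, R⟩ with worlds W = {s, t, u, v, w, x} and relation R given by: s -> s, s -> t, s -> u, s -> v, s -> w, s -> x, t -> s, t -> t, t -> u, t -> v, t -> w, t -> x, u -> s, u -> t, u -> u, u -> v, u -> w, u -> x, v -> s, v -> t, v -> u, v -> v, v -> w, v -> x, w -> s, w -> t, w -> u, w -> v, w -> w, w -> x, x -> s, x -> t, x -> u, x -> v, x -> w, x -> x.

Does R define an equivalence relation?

Reflexive: yes — every world is R-related to itself.
Symmetric: yes — every pair in R has its reverse in R.
Transitive: yes — every two-step R-path is closed by a direct edge.
So R is an equivalence relation.

Yes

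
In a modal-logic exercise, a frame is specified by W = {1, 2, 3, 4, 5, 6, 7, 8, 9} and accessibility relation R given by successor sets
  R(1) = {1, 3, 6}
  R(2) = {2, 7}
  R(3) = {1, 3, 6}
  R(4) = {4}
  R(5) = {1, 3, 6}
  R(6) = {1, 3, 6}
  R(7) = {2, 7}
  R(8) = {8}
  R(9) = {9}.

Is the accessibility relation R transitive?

Yes

Transitive: yes — every two-step R-path is closed by a direct edge.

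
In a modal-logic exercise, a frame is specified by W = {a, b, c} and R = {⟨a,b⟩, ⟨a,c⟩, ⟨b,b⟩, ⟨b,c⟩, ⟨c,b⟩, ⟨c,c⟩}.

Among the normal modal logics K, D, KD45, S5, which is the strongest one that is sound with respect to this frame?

KD45

Serial (axiom D): yes — every world has a successor (e.g. a R b).
Euclidean (axiom 5): yes — any two successors of a common world are R-related.
Transitive (axiom 4): yes — every two-step R-path is closed by a direct edge.
Reflexive (axiom T): no — a is not related to itself.
So F validates K, D, KD45; S5 would additionally require R to be reflexive. The strongest is KD45.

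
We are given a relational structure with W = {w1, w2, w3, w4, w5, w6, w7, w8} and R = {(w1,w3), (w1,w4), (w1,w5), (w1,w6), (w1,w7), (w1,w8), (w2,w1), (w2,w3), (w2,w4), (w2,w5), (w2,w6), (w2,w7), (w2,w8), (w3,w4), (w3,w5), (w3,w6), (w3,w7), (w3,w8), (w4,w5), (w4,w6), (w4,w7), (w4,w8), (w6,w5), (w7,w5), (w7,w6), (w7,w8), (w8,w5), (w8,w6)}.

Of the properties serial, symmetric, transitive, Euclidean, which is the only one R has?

Serial: no — w5 has no R-successor.
Symmetric: no — w1 R w3 but not w3 R w1.
Transitive: yes — every two-step R-path is closed by a direct edge.
Euclidean: no — w1 R w4 and w1 R w3, but not w4 R w3.
Only transitive holds.

transitive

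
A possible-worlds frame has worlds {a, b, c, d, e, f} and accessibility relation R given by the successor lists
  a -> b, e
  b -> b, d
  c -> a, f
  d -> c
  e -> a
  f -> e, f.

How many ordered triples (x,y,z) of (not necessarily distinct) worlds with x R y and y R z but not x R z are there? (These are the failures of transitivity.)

Enumerating: (a,b,d), (a,e,a), (b,d,c), (c,a,b), (c,a,e), (c,f,e), (d,c,a), (d,c,f), (e,a,b), (e,a,e), (f,e,a).

11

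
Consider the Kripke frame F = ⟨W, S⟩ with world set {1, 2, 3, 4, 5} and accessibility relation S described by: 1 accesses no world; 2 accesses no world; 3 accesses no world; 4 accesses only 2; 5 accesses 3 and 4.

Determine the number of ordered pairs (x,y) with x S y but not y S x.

3

Enumerating: (4,2), (5,3), (5,4).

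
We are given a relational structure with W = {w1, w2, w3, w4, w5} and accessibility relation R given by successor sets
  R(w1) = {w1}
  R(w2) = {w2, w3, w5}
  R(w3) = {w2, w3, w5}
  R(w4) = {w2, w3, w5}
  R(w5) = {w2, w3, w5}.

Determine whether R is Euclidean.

Euclidean: yes — any two successors of a common world are R-related.

Yes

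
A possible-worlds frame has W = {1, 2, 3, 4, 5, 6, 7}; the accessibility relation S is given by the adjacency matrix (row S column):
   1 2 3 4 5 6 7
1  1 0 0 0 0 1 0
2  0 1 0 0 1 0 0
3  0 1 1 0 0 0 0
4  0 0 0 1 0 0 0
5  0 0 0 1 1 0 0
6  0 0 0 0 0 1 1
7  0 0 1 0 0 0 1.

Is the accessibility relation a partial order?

Reflexive: yes — every world is S-related to itself.
Transitive: no — 1 S 6 and 6 S 7, but not 1 S 7.
Antisymmetric: yes — no distinct pair is related both ways.
So S is not a partial order.

No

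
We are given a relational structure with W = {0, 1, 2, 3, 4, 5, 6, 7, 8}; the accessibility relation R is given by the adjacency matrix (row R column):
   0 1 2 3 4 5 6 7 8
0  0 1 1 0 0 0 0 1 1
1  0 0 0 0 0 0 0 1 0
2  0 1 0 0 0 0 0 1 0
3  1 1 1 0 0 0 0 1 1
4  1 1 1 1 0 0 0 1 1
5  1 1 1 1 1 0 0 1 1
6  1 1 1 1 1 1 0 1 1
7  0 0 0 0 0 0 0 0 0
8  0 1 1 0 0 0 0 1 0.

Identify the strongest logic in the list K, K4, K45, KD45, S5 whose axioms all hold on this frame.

Transitive (axiom 4): yes — every two-step R-path is closed by a direct edge.
Euclidean (axiom 5): no — 0 R 1 and 0 R 2, but not 1 R 2.
Serial (axiom D): no — 7 has no R-successor.
Reflexive (axiom T): no — 0 is not related to itself.
So F validates K, K4; K45 would additionally require R to be Euclidean. The strongest is K4.

K4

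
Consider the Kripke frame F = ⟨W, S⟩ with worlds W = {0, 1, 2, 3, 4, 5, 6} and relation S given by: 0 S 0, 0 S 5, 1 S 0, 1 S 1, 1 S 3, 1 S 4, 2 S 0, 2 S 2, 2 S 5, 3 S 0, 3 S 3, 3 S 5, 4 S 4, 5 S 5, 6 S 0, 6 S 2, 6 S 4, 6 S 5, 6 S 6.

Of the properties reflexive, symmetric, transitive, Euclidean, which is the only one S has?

reflexive

Reflexive: yes — every world is S-related to itself.
Symmetric: no — 0 S 5 but not 5 S 0.
Transitive: no — 1 S 0 and 0 S 5, but not 1 S 5.
Euclidean: no — 1 S 0 and 1 S 3, but not 0 S 3.
Only reflexive holds.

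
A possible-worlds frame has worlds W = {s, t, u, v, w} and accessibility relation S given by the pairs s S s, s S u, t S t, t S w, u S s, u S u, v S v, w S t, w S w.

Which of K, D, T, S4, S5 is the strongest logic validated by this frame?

Serial (axiom D): yes — every world has a successor (e.g. s S s).
Reflexive (axiom T): yes — every world is S-related to itself.
Transitive (axiom 4): yes — every two-step S-path is closed by a direct edge.
Euclidean (axiom 5): yes — any two successors of a common world are S-related.
So F validates K, D, T, S4, S5. The strongest is S5.

S5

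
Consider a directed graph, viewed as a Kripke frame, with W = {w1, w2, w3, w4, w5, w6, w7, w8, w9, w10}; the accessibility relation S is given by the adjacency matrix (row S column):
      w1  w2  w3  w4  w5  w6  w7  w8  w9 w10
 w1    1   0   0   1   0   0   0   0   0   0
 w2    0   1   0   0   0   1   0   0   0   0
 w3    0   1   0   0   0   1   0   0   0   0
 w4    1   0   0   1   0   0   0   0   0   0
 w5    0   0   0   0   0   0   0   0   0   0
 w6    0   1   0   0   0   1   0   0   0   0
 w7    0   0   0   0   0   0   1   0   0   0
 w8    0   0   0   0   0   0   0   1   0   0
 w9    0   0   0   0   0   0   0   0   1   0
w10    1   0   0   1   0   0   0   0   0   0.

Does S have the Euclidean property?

Yes

Euclidean: yes — any two successors of a common world are S-related.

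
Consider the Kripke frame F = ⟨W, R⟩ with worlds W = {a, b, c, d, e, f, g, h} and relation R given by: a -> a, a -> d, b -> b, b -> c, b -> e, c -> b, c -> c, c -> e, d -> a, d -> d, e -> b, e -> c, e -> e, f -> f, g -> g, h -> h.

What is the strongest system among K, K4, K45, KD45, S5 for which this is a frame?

S5

Transitive (axiom 4): yes — every two-step R-path is closed by a direct edge.
Euclidean (axiom 5): yes — any two successors of a common world are R-related.
Serial (axiom D): yes — every world has a successor (e.g. a R a).
Reflexive (axiom T): yes — every world is R-related to itself.
So F validates K, K4, K45, KD45, S5. The strongest is S5.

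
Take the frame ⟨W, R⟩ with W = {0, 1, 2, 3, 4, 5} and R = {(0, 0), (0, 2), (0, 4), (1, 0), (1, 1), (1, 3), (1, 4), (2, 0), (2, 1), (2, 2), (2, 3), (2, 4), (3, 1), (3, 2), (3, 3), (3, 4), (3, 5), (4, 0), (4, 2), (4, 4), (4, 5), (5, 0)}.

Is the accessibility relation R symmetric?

Symmetric: no — 1 R 0 but not 0 R 1.

No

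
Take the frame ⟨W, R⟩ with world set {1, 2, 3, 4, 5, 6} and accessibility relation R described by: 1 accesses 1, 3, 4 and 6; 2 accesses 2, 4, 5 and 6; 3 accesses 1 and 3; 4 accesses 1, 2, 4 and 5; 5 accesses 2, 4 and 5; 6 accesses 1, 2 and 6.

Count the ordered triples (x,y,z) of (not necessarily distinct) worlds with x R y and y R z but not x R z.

Enumerating: (1,4,2), (1,4,5), (1,6,2), (2,4,1), (2,6,1), (3,1,4), (3,1,6), (4,1,3), (4,1,6), (4,2,6), (5,2,6), (5,4,1), (6,1,3), (6,1,4), (6,2,4), (6,2,5).

16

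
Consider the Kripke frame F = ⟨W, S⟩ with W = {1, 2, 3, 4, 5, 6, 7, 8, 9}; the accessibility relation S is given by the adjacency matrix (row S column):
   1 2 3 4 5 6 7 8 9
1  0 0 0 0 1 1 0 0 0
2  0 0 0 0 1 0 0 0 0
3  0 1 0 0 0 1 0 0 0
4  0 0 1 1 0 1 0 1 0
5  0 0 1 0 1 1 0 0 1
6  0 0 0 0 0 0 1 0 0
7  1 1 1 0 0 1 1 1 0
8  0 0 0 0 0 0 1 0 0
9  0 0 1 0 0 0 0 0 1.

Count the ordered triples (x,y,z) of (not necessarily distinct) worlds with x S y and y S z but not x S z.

27

Enumerating: (1,5,3), (1,5,9), (1,6,7), (2,5,3), (2,5,6), (2,5,9), (3,2,5), (3,6,7), (4,3,2), (4,6,7), (4,8,7), (5,3,2), … and 15 more.
Total: 27.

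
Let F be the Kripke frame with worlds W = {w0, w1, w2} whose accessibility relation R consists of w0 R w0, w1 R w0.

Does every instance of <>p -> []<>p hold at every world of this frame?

Yes

By correspondence theory, 5 is valid on a frame iff R is Euclidean.
Euclidean: yes — any two successors of a common world are R-related.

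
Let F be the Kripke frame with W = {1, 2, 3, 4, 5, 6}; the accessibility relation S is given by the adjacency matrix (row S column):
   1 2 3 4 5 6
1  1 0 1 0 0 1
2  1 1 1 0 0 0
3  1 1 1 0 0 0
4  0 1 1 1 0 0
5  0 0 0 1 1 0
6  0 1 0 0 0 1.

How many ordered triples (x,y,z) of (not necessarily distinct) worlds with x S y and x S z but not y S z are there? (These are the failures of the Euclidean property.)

9

Enumerating: (1,3,6), (1,6,1), (1,6,3), (2,1,2), (3,1,2), (4,2,4), (4,3,4), (5,4,5), (6,2,6).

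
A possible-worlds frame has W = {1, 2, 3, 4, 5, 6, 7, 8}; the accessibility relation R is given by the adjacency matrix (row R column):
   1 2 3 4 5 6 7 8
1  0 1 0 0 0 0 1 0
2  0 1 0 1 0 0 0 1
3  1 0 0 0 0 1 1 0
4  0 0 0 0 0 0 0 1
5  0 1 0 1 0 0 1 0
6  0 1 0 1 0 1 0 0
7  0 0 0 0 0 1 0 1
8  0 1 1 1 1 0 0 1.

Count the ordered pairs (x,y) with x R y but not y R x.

15

Enumerating: (1,2), (1,7), (2,4), (3,1), (3,6), (3,7), (5,2), (5,4), (5,7), (6,2), (6,4), (7,6), (7,8), (8,3), (8,5).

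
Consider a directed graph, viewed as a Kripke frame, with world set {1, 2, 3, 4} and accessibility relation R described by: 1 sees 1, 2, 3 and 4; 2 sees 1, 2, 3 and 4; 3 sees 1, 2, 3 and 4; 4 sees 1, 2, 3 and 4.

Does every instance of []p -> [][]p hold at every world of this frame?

By correspondence theory, 4 is valid on a frame iff R is transitive.
Transitive: yes — every two-step R-path is closed by a direct edge.

Yes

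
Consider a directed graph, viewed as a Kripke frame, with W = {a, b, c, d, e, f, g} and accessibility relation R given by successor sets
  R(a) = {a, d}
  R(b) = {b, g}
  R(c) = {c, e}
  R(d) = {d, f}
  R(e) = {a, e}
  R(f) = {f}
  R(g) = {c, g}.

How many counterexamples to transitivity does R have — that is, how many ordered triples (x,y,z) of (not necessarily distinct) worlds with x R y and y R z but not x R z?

Enumerating: (a,d,f), (b,g,c), (c,e,a), (e,a,d), (g,c,e).

5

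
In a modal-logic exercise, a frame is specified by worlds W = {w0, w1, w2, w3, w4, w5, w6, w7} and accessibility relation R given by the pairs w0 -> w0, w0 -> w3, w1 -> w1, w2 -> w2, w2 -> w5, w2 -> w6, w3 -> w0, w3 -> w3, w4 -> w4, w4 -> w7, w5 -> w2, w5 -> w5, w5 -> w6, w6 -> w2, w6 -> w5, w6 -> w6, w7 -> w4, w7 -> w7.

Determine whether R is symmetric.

Yes

Symmetric: yes — every pair in R has its reverse in R.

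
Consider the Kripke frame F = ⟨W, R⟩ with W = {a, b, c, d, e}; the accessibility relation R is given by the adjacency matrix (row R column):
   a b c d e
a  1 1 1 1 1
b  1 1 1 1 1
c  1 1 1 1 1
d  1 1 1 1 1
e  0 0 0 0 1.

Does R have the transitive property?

Transitive: yes — every two-step R-path is closed by a direct edge.

Yes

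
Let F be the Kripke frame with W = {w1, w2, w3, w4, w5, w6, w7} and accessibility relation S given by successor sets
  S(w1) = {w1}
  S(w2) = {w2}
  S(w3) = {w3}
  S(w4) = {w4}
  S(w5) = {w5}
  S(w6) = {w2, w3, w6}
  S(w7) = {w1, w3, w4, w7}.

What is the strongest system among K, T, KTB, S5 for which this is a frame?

Reflexive (axiom T): yes — every world is S-related to itself.
Symmetric (axiom B): no — w6 S w2 but not w2 S w6.
Euclidean (axiom 5): no — w6 S w2 and w6 S w3, but not w2 S w3.
So F validates K, T; KTB would additionally require S to be symmetric. The strongest is T.

T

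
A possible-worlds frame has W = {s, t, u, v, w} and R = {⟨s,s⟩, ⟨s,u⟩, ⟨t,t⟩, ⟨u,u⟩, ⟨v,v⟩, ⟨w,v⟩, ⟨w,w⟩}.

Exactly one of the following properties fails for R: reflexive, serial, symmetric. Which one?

Reflexive: yes — every world is R-related to itself.
Serial: yes — every world has a successor (e.g. s R s).
Symmetric: no — s R u but not u R s.
Only symmetric fails.

symmetric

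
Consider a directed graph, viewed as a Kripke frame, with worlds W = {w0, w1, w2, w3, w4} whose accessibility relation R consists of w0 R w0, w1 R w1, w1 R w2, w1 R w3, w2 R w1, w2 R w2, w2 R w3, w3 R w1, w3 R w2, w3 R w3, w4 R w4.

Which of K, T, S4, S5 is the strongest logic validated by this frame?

Reflexive (axiom T): yes — every world is R-related to itself.
Transitive (axiom 4): yes — every two-step R-path is closed by a direct edge.
Euclidean (axiom 5): yes — any two successors of a common world are R-related.
So F validates K, T, S4, S5. The strongest is S5.

S5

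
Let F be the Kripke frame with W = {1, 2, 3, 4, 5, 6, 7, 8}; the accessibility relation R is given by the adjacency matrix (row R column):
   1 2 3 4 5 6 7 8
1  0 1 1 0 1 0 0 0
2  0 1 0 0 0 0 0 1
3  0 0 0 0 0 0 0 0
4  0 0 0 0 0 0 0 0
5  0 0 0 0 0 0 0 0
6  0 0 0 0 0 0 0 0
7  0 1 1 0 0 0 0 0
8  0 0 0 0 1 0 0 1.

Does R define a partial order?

No

Reflexive: no — 1 is not related to itself.
Transitive: no — 1 R 2 and 2 R 8, but not 1 R 8.
Antisymmetric: yes — no distinct pair is related both ways.
So R is not a partial order.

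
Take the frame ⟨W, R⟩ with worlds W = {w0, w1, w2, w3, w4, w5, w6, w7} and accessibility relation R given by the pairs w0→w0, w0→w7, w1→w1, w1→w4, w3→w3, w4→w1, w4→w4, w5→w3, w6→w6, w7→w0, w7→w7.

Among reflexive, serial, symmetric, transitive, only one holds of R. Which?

transitive

Reflexive: no — w2 is not related to itself.
Serial: no — w2 has no R-successor.
Symmetric: no — w5 R w3 but not w3 R w5.
Transitive: yes — every two-step R-path is closed by a direct edge.
Only transitive holds.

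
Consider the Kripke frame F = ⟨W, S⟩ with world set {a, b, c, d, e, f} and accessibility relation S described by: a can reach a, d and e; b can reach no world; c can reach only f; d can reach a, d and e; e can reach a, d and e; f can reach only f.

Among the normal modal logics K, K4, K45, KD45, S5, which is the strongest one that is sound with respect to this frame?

K45

Transitive (axiom 4): yes — every two-step S-path is closed by a direct edge.
Euclidean (axiom 5): yes — any two successors of a common world are S-related.
Serial (axiom D): no — b has no S-successor.
Reflexive (axiom T): no — b is not related to itself.
So F validates K, K4, K45; KD45 would additionally require S to be serial. The strongest is K45.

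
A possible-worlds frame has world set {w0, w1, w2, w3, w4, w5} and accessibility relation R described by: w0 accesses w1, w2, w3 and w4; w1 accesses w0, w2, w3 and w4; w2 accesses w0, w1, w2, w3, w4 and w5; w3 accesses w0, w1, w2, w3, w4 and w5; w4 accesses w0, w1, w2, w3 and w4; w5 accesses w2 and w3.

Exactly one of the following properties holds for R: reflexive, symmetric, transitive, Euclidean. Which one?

Reflexive: no — w0 is not related to itself.
Symmetric: yes — every pair in R has its reverse in R.
Transitive: no — w0 R w2 and w2 R w5, but not w0 R w5.
Euclidean: no — w2 R w0 and w2 R w5, but not w0 R w5.
Only symmetric holds.

symmetric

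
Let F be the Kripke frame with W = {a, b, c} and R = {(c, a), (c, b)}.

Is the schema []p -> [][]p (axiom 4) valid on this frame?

Yes

The schema 4 characterises exactly the transitive frames.
Transitive: yes — every two-step R-path is closed by a direct edge.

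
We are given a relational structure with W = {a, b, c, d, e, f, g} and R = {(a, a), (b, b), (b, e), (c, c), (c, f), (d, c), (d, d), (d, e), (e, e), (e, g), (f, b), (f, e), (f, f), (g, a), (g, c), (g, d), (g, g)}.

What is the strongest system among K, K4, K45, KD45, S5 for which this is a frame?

K

Transitive (axiom 4): no — b R e and e R g, but not b R g.
Euclidean (axiom 5): no — d R c and d R e, but not c R e.
Serial (axiom D): yes — every world has a successor (e.g. a R a).
Reflexive (axiom T): yes — every world is R-related to itself.
So F validates K; K4 would additionally require R to be transitive. The strongest is K.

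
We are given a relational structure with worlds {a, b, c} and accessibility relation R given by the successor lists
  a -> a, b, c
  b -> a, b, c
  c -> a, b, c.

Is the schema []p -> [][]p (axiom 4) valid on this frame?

The schema 4 characterises exactly the transitive frames.
Transitive: yes — every two-step R-path is closed by a direct edge.

Yes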